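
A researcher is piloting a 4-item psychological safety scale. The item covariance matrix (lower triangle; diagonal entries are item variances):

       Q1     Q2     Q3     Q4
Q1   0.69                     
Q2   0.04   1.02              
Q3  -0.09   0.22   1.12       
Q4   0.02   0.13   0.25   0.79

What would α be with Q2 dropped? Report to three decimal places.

Remaining items: Q1, Q3, Q4 (k = 3).
Σσᵢ² = 0.69 + 1.12 + 0.79 = 2.60
σ²_total = 2.60 + 2 × 0.18 = 2.96
α (item deleted) = (3/2)·(1 − 2.60/2.96) = 0.182

α = 0.182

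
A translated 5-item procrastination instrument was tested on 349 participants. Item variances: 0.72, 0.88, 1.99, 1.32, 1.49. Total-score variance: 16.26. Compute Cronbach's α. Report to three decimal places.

Cronbach's α = 0.758

ΣVar(i) = 0.72 + 0.88 + 1.99 + 1.32 + 1.49 = 6.40
α = (k/(k−1))·(1 − ΣVar(i)/σ²_T) = (5/4)·(1 − 6.40/16.26) = 0.758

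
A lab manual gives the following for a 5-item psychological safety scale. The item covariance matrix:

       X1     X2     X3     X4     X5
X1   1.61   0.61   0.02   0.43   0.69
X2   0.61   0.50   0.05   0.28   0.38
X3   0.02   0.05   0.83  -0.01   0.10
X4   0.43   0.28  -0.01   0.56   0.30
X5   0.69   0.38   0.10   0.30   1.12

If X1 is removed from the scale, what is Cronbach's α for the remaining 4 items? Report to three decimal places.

Cronbach's α = 0.563

Remaining items: X2, X3, X4, X5 (k = 4).
Σσ²ᵢ = 0.50 + 0.83 + 0.56 + 1.12 = 3.01
σ²_total = 3.01 + 2 × 1.10 = 5.21
α (item deleted) = (4/3)·(1 − 3.01/5.21) = 0.563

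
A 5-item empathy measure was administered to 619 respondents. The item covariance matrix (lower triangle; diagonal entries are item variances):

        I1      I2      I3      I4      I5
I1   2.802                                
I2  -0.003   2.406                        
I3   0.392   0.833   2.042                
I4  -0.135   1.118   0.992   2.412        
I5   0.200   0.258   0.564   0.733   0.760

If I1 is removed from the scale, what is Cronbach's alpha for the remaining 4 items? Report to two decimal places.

Remaining items: I2, I3, I4, I5 (k = 4).
Σσ²ᵢ = 2.406 + 2.042 + 2.412 + 0.760 = 7.620
σ²_T = 7.620 + 2 × 4.498 = 16.616
α (item deleted) = (4/3)·(1 − 7.620/16.616) = 0.72

α = 0.72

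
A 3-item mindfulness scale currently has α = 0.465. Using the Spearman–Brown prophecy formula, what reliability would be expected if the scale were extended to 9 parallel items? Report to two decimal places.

predicted reliability = 0.72

Length factor m = 9/3 = 3.0000
α' = m·α / (1 + (m−1)·α)
   = 9/3 × 0.465 / (1 + (9/3 − 1) × 0.465)
   = 1.3950 / 1.9300 = 0.72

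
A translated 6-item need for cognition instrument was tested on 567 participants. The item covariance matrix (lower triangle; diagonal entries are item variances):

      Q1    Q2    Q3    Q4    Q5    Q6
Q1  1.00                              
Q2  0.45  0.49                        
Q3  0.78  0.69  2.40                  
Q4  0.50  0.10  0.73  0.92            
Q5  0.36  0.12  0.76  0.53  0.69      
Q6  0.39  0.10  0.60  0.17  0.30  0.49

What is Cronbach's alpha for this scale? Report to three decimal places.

sum of item variances = 1.00 + 0.49 + 2.40 + 0.92 + 0.69 + 0.49 = 5.99
Sum of off-diagonal covariances = 6.58
σ²_T = 5.99 + 2 × 6.58 = 19.15
α = (k/(k−1))·(1 − sum of item variances/σ²_T) = (6/5)·(1 − 5.99/19.15) = 0.825

Cronbach's alpha = 0.825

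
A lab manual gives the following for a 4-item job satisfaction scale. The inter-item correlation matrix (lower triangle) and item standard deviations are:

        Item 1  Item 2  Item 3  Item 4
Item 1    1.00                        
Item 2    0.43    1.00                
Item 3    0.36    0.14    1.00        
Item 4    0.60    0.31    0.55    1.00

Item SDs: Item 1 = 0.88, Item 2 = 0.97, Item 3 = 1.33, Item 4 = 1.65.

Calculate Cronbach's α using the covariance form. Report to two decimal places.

Σσ²ᵢ = 0.88² + 0.97² + 1.33² + 1.65² = 6.2067
Covariances σ_ij = r_ij · s_i · s_j:
  σ(Item 1,Item 2) = 0.43 × 0.88 × 0.97 = 0.3670
  σ(Item 1,Item 3) = 0.36 × 0.88 × 1.33 = 0.4213
  σ(Item 1,Item 4) = 0.60 × 0.88 × 1.65 = 0.8712
  σ(Item 2,Item 3) = 0.14 × 0.97 × 1.33 = 0.1806
  σ(Item 2,Item 4) = 0.31 × 0.97 × 1.65 = 0.4962
  σ(Item 3,Item 4) = 0.55 × 1.33 × 1.65 = 1.2070
σ²_T = Σσ²ᵢ + 2·Σσ_ij = 6.2067 + 2 × 3.5433 = 13.2933
α = (4/3)·(1 − 6.2067/13.2933) = 0.71

α = 0.71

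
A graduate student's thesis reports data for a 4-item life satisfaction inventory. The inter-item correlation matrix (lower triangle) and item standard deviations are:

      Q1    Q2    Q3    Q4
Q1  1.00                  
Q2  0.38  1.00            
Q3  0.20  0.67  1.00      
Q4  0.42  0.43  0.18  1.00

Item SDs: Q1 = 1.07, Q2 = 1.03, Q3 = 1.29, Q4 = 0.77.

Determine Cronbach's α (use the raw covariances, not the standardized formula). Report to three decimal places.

Cronbach's α = 0.698

Σσ²ᵢ = 1.07² + 1.03² + 1.29² + 0.77² = 4.4628
Covariances σ_ij = r_ij · s_i · s_j:
  σ(Q1,Q2) = 0.38 × 1.07 × 1.03 = 0.4188
  σ(Q1,Q3) = 0.20 × 1.07 × 1.29 = 0.2761
  σ(Q1,Q4) = 0.42 × 1.07 × 0.77 = 0.3460
  σ(Q2,Q3) = 0.67 × 1.03 × 1.29 = 0.8902
  σ(Q2,Q4) = 0.43 × 1.03 × 0.77 = 0.3410
  σ(Q3,Q4) = 0.18 × 1.29 × 0.77 = 0.1788
σ²_T = Σσ²ᵢ + 2·Σσ_ij = 4.4628 + 2 × 2.4509 = 9.3646
α = (4/3)·(1 − 4.4628/9.3646) = 0.698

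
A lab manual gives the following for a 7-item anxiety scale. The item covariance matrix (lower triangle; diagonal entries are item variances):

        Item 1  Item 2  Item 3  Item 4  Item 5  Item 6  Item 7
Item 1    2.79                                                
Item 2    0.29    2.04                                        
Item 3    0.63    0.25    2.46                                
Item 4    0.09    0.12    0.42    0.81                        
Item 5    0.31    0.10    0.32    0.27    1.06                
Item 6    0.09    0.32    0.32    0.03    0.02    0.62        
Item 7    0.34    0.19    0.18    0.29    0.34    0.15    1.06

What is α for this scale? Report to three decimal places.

sum of item variances = 2.79 + 2.04 + 2.46 + 0.81 + 1.06 + 0.62 + 1.06 = 10.84
Sum of off-diagonal covariances = 5.07
total variance = 10.84 + 2 × 5.07 = 20.98
α = (k/(k−1))·(1 − sum of item variances/total variance) = (7/6)·(1 − 10.84/20.98) = 0.564

α = 0.564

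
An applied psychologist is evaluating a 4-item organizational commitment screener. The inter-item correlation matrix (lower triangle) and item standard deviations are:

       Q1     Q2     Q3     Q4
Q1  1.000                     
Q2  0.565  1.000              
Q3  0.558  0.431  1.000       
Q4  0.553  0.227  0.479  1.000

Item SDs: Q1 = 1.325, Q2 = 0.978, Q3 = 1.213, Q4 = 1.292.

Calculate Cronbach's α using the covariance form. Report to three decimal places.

Σσ²ᵢ = 1.325² + 0.978² + 1.213² + 1.292² = 5.8527
Covariances σ_ij = r_ij · s_i · s_j:
  σ(Q1,Q2) = 0.565 × 1.325 × 0.978 = 0.7322
  σ(Q1,Q3) = 0.558 × 1.325 × 1.213 = 0.8968
  σ(Q1,Q4) = 0.553 × 1.325 × 1.292 = 0.9467
  σ(Q2,Q3) = 0.431 × 0.978 × 1.213 = 0.5113
  σ(Q2,Q4) = 0.227 × 0.978 × 1.292 = 0.2868
  σ(Q3,Q4) = 0.479 × 1.213 × 1.292 = 0.7507
σ²_T = Σσ²ᵢ + 2·Σσ_ij = 5.8527 + 2 × 4.1245 = 14.1017
α = (4/3)·(1 − 5.8527/14.1017) = 0.780

α = 0.780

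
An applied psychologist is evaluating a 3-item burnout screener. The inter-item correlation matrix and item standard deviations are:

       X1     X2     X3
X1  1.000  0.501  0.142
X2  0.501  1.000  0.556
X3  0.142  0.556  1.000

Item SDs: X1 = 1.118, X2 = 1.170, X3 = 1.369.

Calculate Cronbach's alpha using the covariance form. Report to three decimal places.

Σσ²ᵢ = 1.118² + 1.170² + 1.369² = 4.4930
Covariances σ_ij = r_ij · s_i · s_j:
  σ(X1,X2) = 0.501 × 1.118 × 1.170 = 0.6553
  σ(X1,X3) = 0.142 × 1.118 × 1.369 = 0.2173
  σ(X2,X3) = 0.556 × 1.170 × 1.369 = 0.8906
σ²_T = Σσ²ᵢ + 2·Σσ_ij = 4.4930 + 2 × 1.7632 = 8.0194
α = (3/2)·(1 − 4.4930/8.0194) = 0.660

Cronbach's alpha = 0.660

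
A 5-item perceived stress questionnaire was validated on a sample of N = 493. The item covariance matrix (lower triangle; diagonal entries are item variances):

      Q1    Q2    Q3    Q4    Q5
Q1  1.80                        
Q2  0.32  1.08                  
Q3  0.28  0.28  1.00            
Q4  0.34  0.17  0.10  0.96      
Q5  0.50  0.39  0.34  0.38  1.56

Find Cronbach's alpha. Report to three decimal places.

Cronbach's alpha = 0.615

Σσ²ᵢ = 1.80 + 1.08 + 1.00 + 0.96 + 1.56 = 6.40
Sum of off-diagonal covariances = 3.10
total variance = 6.40 + 2 × 3.10 = 12.60
α = (k/(k−1))·(1 − Σσ²ᵢ/total variance) = (5/4)·(1 − 6.40/12.60) = 0.615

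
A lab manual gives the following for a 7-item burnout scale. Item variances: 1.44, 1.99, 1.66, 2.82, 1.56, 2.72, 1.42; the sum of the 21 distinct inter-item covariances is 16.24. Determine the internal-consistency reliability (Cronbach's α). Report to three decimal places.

α = 0.822

ΣVar(i) = 1.44 + 1.99 + 1.66 + 2.82 + 1.56 + 2.72 + 1.42 = 13.61
Sum of distinct covariances = 16.24
σ²_total = ΣVar(i) + 2·Σcov = 13.61 + 2 × 16.24 = 46.09
α = (7/6)·(1 − 13.61/46.09) = 0.822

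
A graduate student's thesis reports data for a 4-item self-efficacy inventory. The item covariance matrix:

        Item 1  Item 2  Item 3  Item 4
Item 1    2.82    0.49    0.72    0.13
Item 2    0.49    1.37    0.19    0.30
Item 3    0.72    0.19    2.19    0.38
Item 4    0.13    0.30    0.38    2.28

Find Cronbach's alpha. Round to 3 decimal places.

sum of item variances = 2.82 + 1.37 + 2.19 + 2.28 = 8.66
Σ_{i<j} σ_ij = 2.21
total variance = 8.66 + 2 × 2.21 = 13.08
α = (k/(k−1))·(1 − sum of item variances/total variance) = (4/3)·(1 − 8.66/13.08) = 0.451

Cronbach's alpha = 0.451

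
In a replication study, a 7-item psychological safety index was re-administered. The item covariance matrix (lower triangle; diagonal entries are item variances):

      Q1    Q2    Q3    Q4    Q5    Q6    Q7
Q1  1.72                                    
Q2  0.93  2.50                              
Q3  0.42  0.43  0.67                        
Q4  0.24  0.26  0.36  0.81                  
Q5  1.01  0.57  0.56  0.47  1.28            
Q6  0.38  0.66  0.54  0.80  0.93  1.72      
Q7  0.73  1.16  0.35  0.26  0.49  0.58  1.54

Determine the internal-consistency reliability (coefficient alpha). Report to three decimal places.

coefficient alpha = 0.820

Σσᵢ² = 1.72 + 2.50 + 0.67 + 0.81 + 1.28 + 1.72 + 1.54 = 10.24
Σ_{i<j} σ_ij = 12.13
σ²_T = 10.24 + 2 × 12.13 = 34.50
α = (k/(k−1))·(1 − Σσᵢ²/σ²_T) = (7/6)·(1 − 10.24/34.50) = 0.820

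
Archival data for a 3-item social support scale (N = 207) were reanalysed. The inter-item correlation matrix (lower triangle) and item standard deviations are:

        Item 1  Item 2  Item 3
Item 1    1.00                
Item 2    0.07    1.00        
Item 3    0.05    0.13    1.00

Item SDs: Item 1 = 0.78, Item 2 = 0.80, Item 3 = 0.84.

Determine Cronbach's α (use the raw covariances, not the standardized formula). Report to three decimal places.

Σσ²ᵢ = 0.78² + 0.80² + 0.84² = 1.9540
Covariances σ_ij = r_ij · s_i · s_j:
  σ(Item 1,Item 2) = 0.07 × 0.78 × 0.80 = 0.0437
  σ(Item 1,Item 3) = 0.05 × 0.78 × 0.84 = 0.0328
  σ(Item 2,Item 3) = 0.13 × 0.80 × 0.84 = 0.0874
σ²_T = Σσ²ᵢ + 2·Σσ_ij = 1.9540 + 2 × 0.1639 = 2.2818
α = (3/2)·(1 − 1.9540/2.2818) = 0.215

Cronbach's α = 0.215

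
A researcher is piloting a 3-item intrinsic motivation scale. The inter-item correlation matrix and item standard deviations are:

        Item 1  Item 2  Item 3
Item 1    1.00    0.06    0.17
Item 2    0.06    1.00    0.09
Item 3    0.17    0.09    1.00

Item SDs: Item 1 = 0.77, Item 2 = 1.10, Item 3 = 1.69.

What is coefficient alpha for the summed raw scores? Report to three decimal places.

Σσ²ᵢ = 0.77² + 1.10² + 1.69² = 4.6590
Covariances σ_ij = r_ij · s_i · s_j:
  σ(Item 1,Item 2) = 0.06 × 0.77 × 1.10 = 0.0508
  σ(Item 1,Item 3) = 0.17 × 0.77 × 1.69 = 0.2212
  σ(Item 2,Item 3) = 0.09 × 1.10 × 1.69 = 0.1673
σ²_T = Σσ²ᵢ + 2·Σσ_ij = 4.6590 + 2 × 0.4393 = 5.5376
α = (3/2)·(1 − 4.6590/5.5376) = 0.238

α = 0.238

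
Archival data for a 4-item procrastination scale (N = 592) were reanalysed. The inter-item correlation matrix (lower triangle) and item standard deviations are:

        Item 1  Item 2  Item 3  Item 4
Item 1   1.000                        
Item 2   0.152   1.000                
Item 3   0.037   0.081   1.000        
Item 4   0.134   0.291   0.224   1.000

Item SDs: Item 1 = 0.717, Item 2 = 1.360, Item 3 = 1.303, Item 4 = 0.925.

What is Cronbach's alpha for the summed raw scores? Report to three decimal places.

Σσ²ᵢ = 0.717² + 1.360² + 1.303² + 0.925² = 4.9171
Covariances σ_ij = r_ij · s_i · s_j:
  σ(Item 1,Item 2) = 0.152 × 0.717 × 1.360 = 0.1482
  σ(Item 1,Item 3) = 0.037 × 0.717 × 1.303 = 0.0346
  σ(Item 1,Item 4) = 0.134 × 0.717 × 0.925 = 0.0889
  σ(Item 2,Item 3) = 0.081 × 1.360 × 1.303 = 0.1435
  σ(Item 2,Item 4) = 0.291 × 1.360 × 0.925 = 0.3661
  σ(Item 3,Item 4) = 0.224 × 1.303 × 0.925 = 0.2700
σ²_T = Σσ²ᵢ + 2·Σσ_ij = 4.9171 + 2 × 1.0513 = 7.0197
α = (4/3)·(1 − 4.9171/7.0197) = 0.399

α = 0.399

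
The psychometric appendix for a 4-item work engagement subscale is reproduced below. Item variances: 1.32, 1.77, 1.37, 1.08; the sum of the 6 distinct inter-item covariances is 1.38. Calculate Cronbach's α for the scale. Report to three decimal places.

Cronbach's α = 0.443

ΣVar(i) = 1.32 + 1.77 + 1.37 + 1.08 = 5.54
Sum of distinct covariances = 1.38
σ²_T = ΣVar(i) + 2·Σcov = 5.54 + 2 × 1.38 = 8.30
α = (4/3)·(1 − 5.54/8.30) = 0.443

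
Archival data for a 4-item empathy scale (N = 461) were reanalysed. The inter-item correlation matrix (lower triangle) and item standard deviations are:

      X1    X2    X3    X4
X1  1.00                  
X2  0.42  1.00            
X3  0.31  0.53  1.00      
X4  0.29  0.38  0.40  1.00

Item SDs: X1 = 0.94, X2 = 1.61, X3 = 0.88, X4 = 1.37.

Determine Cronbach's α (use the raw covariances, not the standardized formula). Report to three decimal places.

Σσ²ᵢ = 0.94² + 1.61² + 0.88² + 1.37² = 6.1270
Covariances σ_ij = r_ij · s_i · s_j:
  σ(X1,X2) = 0.42 × 0.94 × 1.61 = 0.6356
  σ(X1,X3) = 0.31 × 0.94 × 0.88 = 0.2564
  σ(X1,X4) = 0.29 × 0.94 × 1.37 = 0.3735
  σ(X2,X3) = 0.53 × 1.61 × 0.88 = 0.7509
  σ(X2,X4) = 0.38 × 1.61 × 1.37 = 0.8382
  σ(X3,X4) = 0.40 × 0.88 × 1.37 = 0.4822
σ²_T = Σσ²ᵢ + 2·Σσ_ij = 6.1270 + 2 × 3.3368 = 12.8006
α = (4/3)·(1 − 6.1270/12.8006) = 0.695

α = 0.695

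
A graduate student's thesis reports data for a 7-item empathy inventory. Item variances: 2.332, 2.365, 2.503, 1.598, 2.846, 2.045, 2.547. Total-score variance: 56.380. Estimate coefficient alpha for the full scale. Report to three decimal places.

coefficient alpha = 0.831

Σσᵢ² = 2.332 + 2.365 + 2.503 + 1.598 + 2.846 + 2.045 + 2.547 = 16.236
α = (k/(k−1))·(1 − Σσᵢ²/total variance) = (7/6)·(1 − 16.236/56.380) = 0.831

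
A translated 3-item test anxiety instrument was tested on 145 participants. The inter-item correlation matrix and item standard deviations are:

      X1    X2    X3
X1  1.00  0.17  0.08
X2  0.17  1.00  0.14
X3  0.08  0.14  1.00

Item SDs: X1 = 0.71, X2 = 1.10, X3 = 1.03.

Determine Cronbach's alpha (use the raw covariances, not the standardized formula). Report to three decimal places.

Σσ²ᵢ = 0.71² + 1.10² + 1.03² = 2.7750
Covariances σ_ij = r_ij · s_i · s_j:
  σ(X1,X2) = 0.17 × 0.71 × 1.10 = 0.1328
  σ(X1,X3) = 0.08 × 0.71 × 1.03 = 0.0585
  σ(X2,X3) = 0.14 × 1.10 × 1.03 = 0.1586
σ²_T = Σσ²ᵢ + 2·Σσ_ij = 2.7750 + 2 × 0.3499 = 3.4748
α = (3/2)·(1 − 2.7750/3.4748) = 0.302

α = 0.302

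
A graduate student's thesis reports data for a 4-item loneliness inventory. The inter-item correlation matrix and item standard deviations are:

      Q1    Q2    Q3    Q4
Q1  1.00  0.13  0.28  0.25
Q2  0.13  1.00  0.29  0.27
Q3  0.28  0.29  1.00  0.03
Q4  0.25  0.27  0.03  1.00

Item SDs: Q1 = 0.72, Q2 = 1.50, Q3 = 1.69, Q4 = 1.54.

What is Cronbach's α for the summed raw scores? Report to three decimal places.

Cronbach's α = 0.473

Σσ²ᵢ = 0.72² + 1.50² + 1.69² + 1.54² = 7.9961
Covariances σ_ij = r_ij · s_i · s_j:
  σ(Q1,Q2) = 0.13 × 0.72 × 1.50 = 0.1404
  σ(Q1,Q3) = 0.28 × 0.72 × 1.69 = 0.3407
  σ(Q1,Q4) = 0.25 × 0.72 × 1.54 = 0.2772
  σ(Q2,Q3) = 0.29 × 1.50 × 1.69 = 0.7351
  σ(Q2,Q4) = 0.27 × 1.50 × 1.54 = 0.6237
  σ(Q3,Q4) = 0.03 × 1.69 × 1.54 = 0.0781
σ²_T = Σσ²ᵢ + 2·Σσ_ij = 7.9961 + 2 × 2.1952 = 12.3865
α = (4/3)·(1 − 7.9961/12.3865) = 0.473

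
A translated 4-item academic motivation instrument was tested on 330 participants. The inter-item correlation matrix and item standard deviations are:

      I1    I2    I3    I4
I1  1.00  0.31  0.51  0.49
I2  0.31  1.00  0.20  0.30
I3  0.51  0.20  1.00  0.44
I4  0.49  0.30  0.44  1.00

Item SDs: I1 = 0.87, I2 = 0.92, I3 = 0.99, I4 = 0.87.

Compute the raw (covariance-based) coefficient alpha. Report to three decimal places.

Σσ²ᵢ = 0.87² + 0.92² + 0.99² + 0.87² = 3.3403
Covariances σ_ij = r_ij · s_i · s_j:
  σ(I1,I2) = 0.31 × 0.87 × 0.92 = 0.2481
  σ(I1,I3) = 0.51 × 0.87 × 0.99 = 0.4393
  σ(I1,I4) = 0.49 × 0.87 × 0.87 = 0.3709
  σ(I2,I3) = 0.20 × 0.92 × 0.99 = 0.1822
  σ(I2,I4) = 0.30 × 0.92 × 0.87 = 0.2401
  σ(I3,I4) = 0.44 × 0.99 × 0.87 = 0.3790
σ²_T = Σσ²ᵢ + 2·Σσ_ij = 3.3403 + 2 × 1.8596 = 7.0595
α = (4/3)·(1 − 3.3403/7.0595) = 0.702

coefficient alpha = 0.702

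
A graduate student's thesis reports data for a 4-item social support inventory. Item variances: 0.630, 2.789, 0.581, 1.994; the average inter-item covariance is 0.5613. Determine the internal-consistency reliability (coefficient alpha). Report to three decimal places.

α = 0.706

ΣVar(i) = 0.630 + 2.789 + 0.581 + 1.994 = 5.994
Sum of the 6 distinct covariances = 6 × 0.5613 = 3.3678
total variance = ΣVar(i) + 2·Σcov = 5.994 + 2 × 3.3678 = 12.7296
α = (4/3)·(1 − 5.994/12.7296) = 0.706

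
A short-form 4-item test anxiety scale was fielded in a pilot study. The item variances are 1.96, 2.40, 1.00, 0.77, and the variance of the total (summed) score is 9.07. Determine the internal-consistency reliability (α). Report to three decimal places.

Σσ²ᵢ = 1.96 + 2.40 + 1.00 + 0.77 = 6.13
α = (k/(k−1))·(1 − Σσ²ᵢ/σ²_total) = (4/3)·(1 − 6.13/9.07) = 0.432

α = 0.432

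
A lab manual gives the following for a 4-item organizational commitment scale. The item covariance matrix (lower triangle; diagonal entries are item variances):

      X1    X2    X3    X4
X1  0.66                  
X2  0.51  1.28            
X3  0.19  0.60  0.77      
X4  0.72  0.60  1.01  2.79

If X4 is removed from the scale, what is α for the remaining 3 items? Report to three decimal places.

α = 0.734

Remaining items: X1, X2, X3 (k = 3).
sum of item variances = 0.66 + 1.28 + 0.77 = 2.71
σ²_total = 2.71 + 2 × 1.30 = 5.31
α (item deleted) = (3/2)·(1 − 2.71/5.31) = 0.734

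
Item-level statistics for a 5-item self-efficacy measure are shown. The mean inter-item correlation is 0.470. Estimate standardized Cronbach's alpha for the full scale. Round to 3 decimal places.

Standardized α = k·r̄ / (1 + (k−1)·r̄) = 5 × 0.470 / (1 + 4 × 0.470)
  = 2.3500 / 2.8800 = 0.816

α = 0.816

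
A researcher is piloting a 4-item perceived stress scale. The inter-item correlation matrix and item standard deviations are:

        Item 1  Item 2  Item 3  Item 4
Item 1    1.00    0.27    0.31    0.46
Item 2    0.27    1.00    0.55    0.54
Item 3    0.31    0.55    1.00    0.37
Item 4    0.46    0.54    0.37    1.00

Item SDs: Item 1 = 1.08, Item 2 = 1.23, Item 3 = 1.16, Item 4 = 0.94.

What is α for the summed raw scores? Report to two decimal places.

Σσ²ᵢ = 1.08² + 1.23² + 1.16² + 0.94² = 4.9085
Covariances σ_ij = r_ij · s_i · s_j:
  σ(Item 1,Item 2) = 0.27 × 1.08 × 1.23 = 0.3587
  σ(Item 1,Item 3) = 0.31 × 1.08 × 1.16 = 0.3884
  σ(Item 1,Item 4) = 0.46 × 1.08 × 0.94 = 0.4670
  σ(Item 2,Item 3) = 0.55 × 1.23 × 1.16 = 0.7847
  σ(Item 2,Item 4) = 0.54 × 1.23 × 0.94 = 0.6243
  σ(Item 3,Item 4) = 0.37 × 1.16 × 0.94 = 0.4034
σ²_T = Σσ²ᵢ + 2·Σσ_ij = 4.9085 + 2 × 3.0265 = 10.9615
α = (4/3)·(1 − 4.9085/10.9615) = 0.74

α = 0.74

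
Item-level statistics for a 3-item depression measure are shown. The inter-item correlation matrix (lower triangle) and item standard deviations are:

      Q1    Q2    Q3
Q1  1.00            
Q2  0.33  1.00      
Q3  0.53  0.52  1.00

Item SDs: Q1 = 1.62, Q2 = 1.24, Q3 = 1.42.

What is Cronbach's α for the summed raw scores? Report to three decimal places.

Cronbach's α = 0.713

Σσ²ᵢ = 1.62² + 1.24² + 1.42² = 6.1784
Covariances σ_ij = r_ij · s_i · s_j:
  σ(Q1,Q2) = 0.33 × 1.62 × 1.24 = 0.6629
  σ(Q1,Q3) = 0.53 × 1.62 × 1.42 = 1.2192
  σ(Q2,Q3) = 0.52 × 1.24 × 1.42 = 0.9156
σ²_T = Σσ²ᵢ + 2·Σσ_ij = 6.1784 + 2 × 2.7977 = 11.7738
α = (3/2)·(1 − 6.1784/11.7738) = 0.713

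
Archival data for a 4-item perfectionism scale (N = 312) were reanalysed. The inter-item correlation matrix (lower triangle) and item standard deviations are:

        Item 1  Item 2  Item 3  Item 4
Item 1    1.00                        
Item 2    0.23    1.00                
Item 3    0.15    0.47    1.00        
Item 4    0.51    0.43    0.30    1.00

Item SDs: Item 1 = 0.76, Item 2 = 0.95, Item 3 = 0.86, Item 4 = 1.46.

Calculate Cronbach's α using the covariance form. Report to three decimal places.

Σσ²ᵢ = 0.76² + 0.95² + 0.86² + 1.46² = 4.3513
Covariances σ_ij = r_ij · s_i · s_j:
  σ(Item 1,Item 2) = 0.23 × 0.76 × 0.95 = 0.1661
  σ(Item 1,Item 3) = 0.15 × 0.76 × 0.86 = 0.0980
  σ(Item 1,Item 4) = 0.51 × 0.76 × 1.46 = 0.5659
  σ(Item 2,Item 3) = 0.47 × 0.95 × 0.86 = 0.3840
  σ(Item 2,Item 4) = 0.43 × 0.95 × 1.46 = 0.5964
  σ(Item 3,Item 4) = 0.30 × 0.86 × 1.46 = 0.3767
σ²_T = Σσ²ᵢ + 2·Σσ_ij = 4.3513 + 2 × 2.1871 = 8.7255
α = (4/3)·(1 − 4.3513/8.7255) = 0.668

Cronbach's α = 0.668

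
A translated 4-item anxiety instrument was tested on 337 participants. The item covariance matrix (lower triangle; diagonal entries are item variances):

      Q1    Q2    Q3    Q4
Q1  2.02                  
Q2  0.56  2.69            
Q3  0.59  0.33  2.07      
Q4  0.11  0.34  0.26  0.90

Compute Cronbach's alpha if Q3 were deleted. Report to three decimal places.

Remaining items: Q1, Q2, Q4 (k = 3).
ΣVar(i) = 2.02 + 2.69 + 0.90 = 5.61
σ²_T = 5.61 + 2 × 1.01 = 7.63
α (item deleted) = (3/2)·(1 − 5.61/7.63) = 0.397

α = 0.397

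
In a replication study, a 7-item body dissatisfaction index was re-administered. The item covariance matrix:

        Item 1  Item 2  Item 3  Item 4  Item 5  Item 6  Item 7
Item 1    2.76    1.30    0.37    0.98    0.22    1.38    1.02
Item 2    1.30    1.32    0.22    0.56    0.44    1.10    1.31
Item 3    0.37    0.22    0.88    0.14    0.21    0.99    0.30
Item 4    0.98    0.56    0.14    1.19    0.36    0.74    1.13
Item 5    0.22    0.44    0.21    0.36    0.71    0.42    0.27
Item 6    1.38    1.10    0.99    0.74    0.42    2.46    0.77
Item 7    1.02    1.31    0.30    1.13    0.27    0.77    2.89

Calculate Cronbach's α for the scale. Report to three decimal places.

Cronbach's α = 0.816

Σσᵢ² = 2.76 + 1.32 + 0.88 + 1.19 + 0.71 + 2.46 + 2.89 = 12.21
Sum of the distinct covariances = 14.23
Var(T) = 12.21 + 2 × 14.23 = 40.67
α = (k/(k−1))·(1 − Σσᵢ²/Var(T)) = (7/6)·(1 − 12.21/40.67) = 0.816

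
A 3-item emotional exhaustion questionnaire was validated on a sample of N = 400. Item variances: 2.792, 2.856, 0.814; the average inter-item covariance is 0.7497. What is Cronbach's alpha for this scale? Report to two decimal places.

Σσ²ᵢ = 2.792 + 2.856 + 0.814 = 6.462
Sum of the 3 distinct covariances = 3 × 0.7497 = 2.2491
σ²_total = Σσ²ᵢ + 2·Σcov = 6.462 + 2 × 2.2491 = 10.9602
α = (3/2)·(1 − 6.462/10.9602) = 0.62

α = 0.62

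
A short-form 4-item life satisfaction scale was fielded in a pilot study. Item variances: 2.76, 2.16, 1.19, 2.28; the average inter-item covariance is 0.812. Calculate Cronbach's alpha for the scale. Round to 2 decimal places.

α = 0.72

Σσᵢ² = 2.76 + 2.16 + 1.19 + 2.28 = 8.39
Sum of the 6 distinct covariances = 6 × 0.812 = 4.872
total variance = Σσᵢ² + 2·Σcov = 8.39 + 2 × 4.872 = 18.134
α = (4/3)·(1 − 8.39/18.134) = 0.72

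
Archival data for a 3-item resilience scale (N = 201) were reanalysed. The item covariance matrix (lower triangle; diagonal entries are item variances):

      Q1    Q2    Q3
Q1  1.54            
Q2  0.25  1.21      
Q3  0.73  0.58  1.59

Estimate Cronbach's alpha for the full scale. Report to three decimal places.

ΣVar(i) = 1.54 + 1.21 + 1.59 = 4.34
Sum of off-diagonal covariances = 1.56
total variance = 4.34 + 2 × 1.56 = 7.46
α = (k/(k−1))·(1 − ΣVar(i)/total variance) = (3/2)·(1 − 4.34/7.46) = 0.627

α = 0.627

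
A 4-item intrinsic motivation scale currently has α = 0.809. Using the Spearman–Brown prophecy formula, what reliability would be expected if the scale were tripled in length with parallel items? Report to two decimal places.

predicted reliability = 0.93

Length factor m = 3
α' = m·α / (1 + (m−1)·α)
   = 3 × 0.809 / (1 + (3 − 1) × 0.809)
   = 2.4270 / 2.6180 = 0.93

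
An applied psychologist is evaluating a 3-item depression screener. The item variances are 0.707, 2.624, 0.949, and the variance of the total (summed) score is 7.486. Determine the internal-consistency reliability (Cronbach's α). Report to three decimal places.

Cronbach's α = 0.642

Σσ²ᵢ = 0.707 + 2.624 + 0.949 = 4.280
α = (k/(k−1))·(1 − Σσ²ᵢ/σ²_T) = (3/2)·(1 − 4.280/7.486) = 0.642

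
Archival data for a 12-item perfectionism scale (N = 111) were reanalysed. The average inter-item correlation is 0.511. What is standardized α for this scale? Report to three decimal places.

Standardized α = k·r̄ / (1 + (k−1)·r̄) = 12 × 0.511 / (1 + 11 × 0.511)
  = 6.1320 / 6.6210 = 0.926

α = 0.926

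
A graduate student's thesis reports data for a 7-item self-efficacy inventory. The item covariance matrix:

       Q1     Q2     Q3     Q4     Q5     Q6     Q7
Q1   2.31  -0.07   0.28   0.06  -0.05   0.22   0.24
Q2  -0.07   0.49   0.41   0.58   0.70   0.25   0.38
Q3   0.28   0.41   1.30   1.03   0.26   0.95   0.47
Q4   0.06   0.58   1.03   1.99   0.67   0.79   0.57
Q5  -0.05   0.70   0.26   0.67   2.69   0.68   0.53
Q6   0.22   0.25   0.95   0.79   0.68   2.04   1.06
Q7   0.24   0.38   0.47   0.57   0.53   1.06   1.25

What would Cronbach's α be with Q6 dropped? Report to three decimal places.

Remaining items: Q1, Q2, Q3, Q4, Q5, Q7 (k = 6).
Σσ²ᵢ = 2.31 + 0.49 + 1.30 + 1.99 + 2.69 + 1.25 = 10.03
total variance = 10.03 + 2 × 6.06 = 22.15
α (item deleted) = (6/5)·(1 − 10.03/22.15) = 0.657

α = 0.657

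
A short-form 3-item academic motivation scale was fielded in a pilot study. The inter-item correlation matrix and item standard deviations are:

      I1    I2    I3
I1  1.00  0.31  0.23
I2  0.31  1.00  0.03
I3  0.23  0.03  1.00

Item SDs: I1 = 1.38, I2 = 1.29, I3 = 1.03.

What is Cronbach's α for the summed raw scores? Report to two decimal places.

Σσ²ᵢ = 1.38² + 1.29² + 1.03² = 4.6294
Covariances σ_ij = r_ij · s_i · s_j:
  σ(I1,I2) = 0.31 × 1.38 × 1.29 = 0.5519
  σ(I1,I3) = 0.23 × 1.38 × 1.03 = 0.3269
  σ(I2,I3) = 0.03 × 1.29 × 1.03 = 0.0399
σ²_T = Σσ²ᵢ + 2·Σσ_ij = 4.6294 + 2 × 0.9187 = 6.4668
α = (3/2)·(1 − 4.6294/6.4668) = 0.43

α = 0.43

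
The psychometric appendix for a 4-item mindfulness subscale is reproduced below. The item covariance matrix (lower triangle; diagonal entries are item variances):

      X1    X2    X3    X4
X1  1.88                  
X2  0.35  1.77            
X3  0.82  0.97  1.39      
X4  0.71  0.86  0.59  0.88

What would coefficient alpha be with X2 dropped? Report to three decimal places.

Remaining items: X1, X3, X4 (k = 3).
Σσ²ᵢ = 1.88 + 1.39 + 0.88 = 4.15
σ²_T = 4.15 + 2 × 2.12 = 8.39
α (item deleted) = (3/2)·(1 − 4.15/8.39) = 0.758

α = 0.758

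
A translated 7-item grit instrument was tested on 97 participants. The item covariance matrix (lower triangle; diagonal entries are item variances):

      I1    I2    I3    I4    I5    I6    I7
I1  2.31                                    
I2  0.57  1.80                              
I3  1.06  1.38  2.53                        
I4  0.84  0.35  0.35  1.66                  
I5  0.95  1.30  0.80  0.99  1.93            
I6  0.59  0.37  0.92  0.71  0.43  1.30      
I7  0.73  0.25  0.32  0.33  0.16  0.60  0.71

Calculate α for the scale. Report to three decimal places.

α = 0.812

Σσ²ᵢ = 2.31 + 1.80 + 2.53 + 1.66 + 1.93 + 1.30 + 0.71 = 12.24
Sum of off-diagonal covariances = 14.00
σ²_T = 12.24 + 2 × 14.00 = 40.24
α = (k/(k−1))·(1 − Σσ²ᵢ/σ²_T) = (7/6)·(1 − 12.24/40.24) = 0.812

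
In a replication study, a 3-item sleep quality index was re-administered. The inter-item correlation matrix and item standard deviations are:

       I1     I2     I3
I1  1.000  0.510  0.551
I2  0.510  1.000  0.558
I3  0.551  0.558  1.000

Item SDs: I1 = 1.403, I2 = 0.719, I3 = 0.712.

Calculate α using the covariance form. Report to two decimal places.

α = 0.71

Σσ²ᵢ = 1.403² + 0.719² + 0.712² = 2.9923
Covariances σ_ij = r_ij · s_i · s_j:
  σ(I1,I2) = 0.510 × 1.403 × 0.719 = 0.5145
  σ(I1,I3) = 0.551 × 1.403 × 0.712 = 0.5504
  σ(I2,I3) = 0.558 × 0.719 × 0.712 = 0.2857
σ²_T = Σσ²ᵢ + 2·Σσ_ij = 2.9923 + 2 × 1.3506 = 5.6935
α = (3/2)·(1 − 2.9923/5.6935) = 0.71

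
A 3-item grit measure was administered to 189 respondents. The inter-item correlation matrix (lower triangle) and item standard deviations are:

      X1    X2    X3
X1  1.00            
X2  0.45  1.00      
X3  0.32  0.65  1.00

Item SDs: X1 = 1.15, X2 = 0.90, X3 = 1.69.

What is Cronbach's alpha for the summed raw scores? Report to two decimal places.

Σσ²ᵢ = 1.15² + 0.90² + 1.69² = 4.9886
Covariances σ_ij = r_ij · s_i · s_j:
  σ(X1,X2) = 0.45 × 1.15 × 0.90 = 0.4657
  σ(X1,X3) = 0.32 × 1.15 × 1.69 = 0.6219
  σ(X2,X3) = 0.65 × 0.90 × 1.69 = 0.9887
σ²_T = Σσ²ᵢ + 2·Σσ_ij = 4.9886 + 2 × 2.0763 = 9.1412
α = (3/2)·(1 − 4.9886/9.1412) = 0.68

Cronbach's alpha = 0.68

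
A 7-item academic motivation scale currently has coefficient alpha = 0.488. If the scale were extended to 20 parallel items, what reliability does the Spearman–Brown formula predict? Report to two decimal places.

Length factor m = 20/7 = 2.8571
α' = m·α / (1 + (m−1)·α)
   = 20/7 × 0.488 / (1 + (20/7 − 1) × 0.488)
   = 1.3943 / 1.9063 = 0.73

predicted reliability = 0.73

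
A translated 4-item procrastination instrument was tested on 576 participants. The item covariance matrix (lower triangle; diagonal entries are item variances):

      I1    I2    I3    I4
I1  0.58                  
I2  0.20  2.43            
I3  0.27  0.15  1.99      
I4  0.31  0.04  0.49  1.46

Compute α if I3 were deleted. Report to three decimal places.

Remaining items: I1, I2, I4 (k = 3).
Σσ²ᵢ = 0.58 + 2.43 + 1.46 = 4.47
σ²_T = 4.47 + 2 × 0.55 = 5.57
α (item deleted) = (3/2)·(1 − 4.47/5.57) = 0.296

α = 0.296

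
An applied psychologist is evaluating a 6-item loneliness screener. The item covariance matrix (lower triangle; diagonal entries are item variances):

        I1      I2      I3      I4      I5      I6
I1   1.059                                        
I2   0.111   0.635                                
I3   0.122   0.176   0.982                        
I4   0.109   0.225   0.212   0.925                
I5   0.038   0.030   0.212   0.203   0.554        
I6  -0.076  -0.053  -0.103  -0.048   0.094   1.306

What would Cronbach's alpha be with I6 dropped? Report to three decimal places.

Remaining items: I1, I2, I3, I4, I5 (k = 5).
Σσ²ᵢ = 1.059 + 0.635 + 0.982 + 0.925 + 0.554 = 4.155
σ²_total = 4.155 + 2 × 1.438 = 7.031
α (item deleted) = (5/4)·(1 − 4.155/7.031) = 0.511

Cronbach's alpha = 0.511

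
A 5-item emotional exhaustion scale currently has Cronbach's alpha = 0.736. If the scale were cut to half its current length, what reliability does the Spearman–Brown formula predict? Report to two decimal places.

predicted reliability = 0.58

Length factor m = 1/2
α' = m·α / (1 − (1−m)·α)
   = 1/2 × 0.736 / (1 − (1 − 1/2) × 0.736)
   = 0.3680 / 0.6320 = 0.58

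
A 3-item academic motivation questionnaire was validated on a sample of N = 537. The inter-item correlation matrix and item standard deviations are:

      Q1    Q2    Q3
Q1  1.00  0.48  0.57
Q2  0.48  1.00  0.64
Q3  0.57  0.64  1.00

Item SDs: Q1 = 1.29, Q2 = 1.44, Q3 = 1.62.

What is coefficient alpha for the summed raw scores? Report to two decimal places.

Σσ²ᵢ = 1.29² + 1.44² + 1.62² = 6.3621
Covariances σ_ij = r_ij · s_i · s_j:
  σ(Q1,Q2) = 0.48 × 1.29 × 1.44 = 0.8916
  σ(Q1,Q3) = 0.57 × 1.29 × 1.62 = 1.1912
  σ(Q2,Q3) = 0.64 × 1.44 × 1.62 = 1.4930
σ²_T = Σσ²ᵢ + 2·Σσ_ij = 6.3621 + 2 × 3.5758 = 13.5137
α = (3/2)·(1 − 6.3621/13.5137) = 0.79

coefficient alpha = 0.79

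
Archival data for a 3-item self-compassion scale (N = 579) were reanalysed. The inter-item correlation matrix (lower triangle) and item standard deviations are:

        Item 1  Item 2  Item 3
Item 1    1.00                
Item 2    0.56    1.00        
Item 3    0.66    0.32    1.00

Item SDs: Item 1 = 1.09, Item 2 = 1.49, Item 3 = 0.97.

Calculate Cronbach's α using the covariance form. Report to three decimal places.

Σσ²ᵢ = 1.09² + 1.49² + 0.97² = 4.3491
Covariances σ_ij = r_ij · s_i · s_j:
  σ(Item 1,Item 2) = 0.56 × 1.09 × 1.49 = 0.9095
  σ(Item 1,Item 3) = 0.66 × 1.09 × 0.97 = 0.6978
  σ(Item 2,Item 3) = 0.32 × 1.49 × 0.97 = 0.4625
σ²_T = Σσ²ᵢ + 2·Σσ_ij = 4.3491 + 2 × 2.0698 = 8.4887
α = (3/2)·(1 − 4.3491/8.4887) = 0.731

α = 0.731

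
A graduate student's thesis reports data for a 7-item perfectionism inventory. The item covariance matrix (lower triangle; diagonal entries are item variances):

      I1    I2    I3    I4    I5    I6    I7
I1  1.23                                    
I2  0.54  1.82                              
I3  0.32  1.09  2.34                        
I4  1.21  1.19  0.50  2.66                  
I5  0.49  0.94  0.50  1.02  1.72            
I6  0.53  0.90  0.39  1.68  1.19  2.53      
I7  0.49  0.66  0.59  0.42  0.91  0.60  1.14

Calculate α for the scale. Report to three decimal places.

α = 0.824

Σσ²ᵢ = 1.23 + 1.82 + 2.34 + 2.66 + 1.72 + 2.53 + 1.14 = 13.44
Sum of the distinct covariances = 16.16
σ²_T = 13.44 + 2 × 16.16 = 45.76
α = (k/(k−1))·(1 − Σσ²ᵢ/σ²_T) = (7/6)·(1 − 13.44/45.76) = 0.824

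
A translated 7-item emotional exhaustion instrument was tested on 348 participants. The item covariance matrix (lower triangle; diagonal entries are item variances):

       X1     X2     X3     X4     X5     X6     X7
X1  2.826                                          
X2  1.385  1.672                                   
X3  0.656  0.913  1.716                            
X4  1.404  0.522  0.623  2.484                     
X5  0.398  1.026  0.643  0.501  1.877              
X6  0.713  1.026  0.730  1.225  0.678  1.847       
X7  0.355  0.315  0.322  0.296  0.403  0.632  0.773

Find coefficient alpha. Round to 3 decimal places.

Σσᵢ² = 2.826 + 1.672 + 1.716 + 2.484 + 1.877 + 1.847 + 0.773 = 13.195
Sum of the distinct covariances = 14.766
σ²_T = 13.195 + 2 × 14.766 = 42.727
α = (k/(k−1))·(1 − Σσᵢ²/σ²_T) = (7/6)·(1 − 13.195/42.727) = 0.806

α = 0.806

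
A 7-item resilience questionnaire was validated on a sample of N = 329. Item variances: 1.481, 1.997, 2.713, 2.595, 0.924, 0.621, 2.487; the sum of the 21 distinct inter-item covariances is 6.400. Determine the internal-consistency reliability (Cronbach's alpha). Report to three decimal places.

α = 0.583

Σσᵢ² = 1.481 + 1.997 + 2.713 + 2.595 + 0.924 + 0.621 + 2.487 = 12.818
Sum of distinct covariances = 6.400
σ²_T = Σσᵢ² + 2·Σcov = 12.818 + 2 × 6.400 = 25.618
α = (7/6)·(1 − 12.818/25.618) = 0.583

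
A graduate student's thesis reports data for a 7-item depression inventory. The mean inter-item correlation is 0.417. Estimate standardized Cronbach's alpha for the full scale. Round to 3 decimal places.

Standardized α = k·r̄ / (1 + (k−1)·r̄) = 7 × 0.417 / (1 + 6 × 0.417)
  = 2.9190 / 3.5020 = 0.834

α = 0.834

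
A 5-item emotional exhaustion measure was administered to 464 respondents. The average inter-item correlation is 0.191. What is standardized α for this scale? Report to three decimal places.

standardized α = 0.541

Standardized α = k·r̄ / (1 + (k−1)·r̄) = 5 × 0.191 / (1 + 4 × 0.191)
  = 0.9550 / 1.7640 = 0.541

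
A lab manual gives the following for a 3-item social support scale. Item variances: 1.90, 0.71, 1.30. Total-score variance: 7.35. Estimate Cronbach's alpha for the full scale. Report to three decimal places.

ΣVar(i) = 1.90 + 0.71 + 1.30 = 3.91
α = (k/(k−1))·(1 − ΣVar(i)/σ²_T) = (3/2)·(1 − 3.91/7.35) = 0.702

α = 0.702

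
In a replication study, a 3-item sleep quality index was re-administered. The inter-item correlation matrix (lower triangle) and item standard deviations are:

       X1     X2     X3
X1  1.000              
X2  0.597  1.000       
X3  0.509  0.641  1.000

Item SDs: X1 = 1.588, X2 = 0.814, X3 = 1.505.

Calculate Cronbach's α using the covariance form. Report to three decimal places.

Σσ²ᵢ = 1.588² + 0.814² + 1.505² = 5.4494
Covariances σ_ij = r_ij · s_i · s_j:
  σ(X1,X2) = 0.597 × 1.588 × 0.814 = 0.7717
  σ(X1,X3) = 0.509 × 1.588 × 1.505 = 1.2165
  σ(X2,X3) = 0.641 × 0.814 × 1.505 = 0.7853
σ²_T = Σσ²ᵢ + 2·Σσ_ij = 5.4494 + 2 × 2.7735 = 10.9964
α = (3/2)·(1 − 5.4494/10.9964) = 0.757

Cronbach's α = 0.757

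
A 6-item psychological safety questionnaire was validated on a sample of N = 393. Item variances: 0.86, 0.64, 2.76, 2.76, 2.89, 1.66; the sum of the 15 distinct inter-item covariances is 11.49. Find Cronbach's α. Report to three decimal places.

α = 0.798

sum of item variances = 0.86 + 0.64 + 2.76 + 2.76 + 2.89 + 1.66 = 11.57
Sum of distinct covariances = 11.49
total variance = sum of item variances + 2·Σcov = 11.57 + 2 × 11.49 = 34.55
α = (6/5)·(1 − 11.57/34.55) = 0.798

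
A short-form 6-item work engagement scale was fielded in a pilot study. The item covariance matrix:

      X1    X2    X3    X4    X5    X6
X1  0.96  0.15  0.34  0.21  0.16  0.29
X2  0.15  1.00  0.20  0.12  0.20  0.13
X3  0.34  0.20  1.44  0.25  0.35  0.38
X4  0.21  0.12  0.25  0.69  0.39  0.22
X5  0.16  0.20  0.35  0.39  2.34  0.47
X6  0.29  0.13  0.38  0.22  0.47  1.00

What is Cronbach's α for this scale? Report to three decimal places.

Cronbach's α = 0.611

Σσᵢ² = 0.96 + 1.00 + 1.44 + 0.69 + 2.34 + 1.00 = 7.43
Sum of off-diagonal covariances = 3.86
σ²_total = 7.43 + 2 × 3.86 = 15.15
α = (k/(k−1))·(1 − Σσᵢ²/σ²_total) = (6/5)·(1 − 7.43/15.15) = 0.611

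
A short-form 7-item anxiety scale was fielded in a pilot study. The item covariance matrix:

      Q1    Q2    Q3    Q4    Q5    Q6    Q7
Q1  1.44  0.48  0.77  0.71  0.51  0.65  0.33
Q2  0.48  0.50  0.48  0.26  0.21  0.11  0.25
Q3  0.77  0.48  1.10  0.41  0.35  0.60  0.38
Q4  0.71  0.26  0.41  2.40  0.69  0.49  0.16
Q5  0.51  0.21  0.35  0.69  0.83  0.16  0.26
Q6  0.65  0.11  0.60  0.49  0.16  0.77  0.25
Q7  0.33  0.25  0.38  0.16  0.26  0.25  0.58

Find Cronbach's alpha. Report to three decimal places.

Σσ²ᵢ = 1.44 + 0.50 + 1.10 + 2.40 + 0.83 + 0.77 + 0.58 = 7.62
Sum of off-diagonal covariances = 8.51
Var(T) = 7.62 + 2 × 8.51 = 24.64
α = (k/(k−1))·(1 − Σσ²ᵢ/Var(T)) = (7/6)·(1 − 7.62/24.64) = 0.806

Cronbach's alpha = 0.806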